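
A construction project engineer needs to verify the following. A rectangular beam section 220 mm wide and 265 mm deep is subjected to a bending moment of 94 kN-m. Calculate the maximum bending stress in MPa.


I = b * h^3 / 12 = 220 * 265^3 / 12 = 341176458.33 mm^4
y = h / 2 = 265 / 2 = 132.5 mm
M = 94 kN-m = 94000000.0 N-mm
sigma = M * y / I = 94000000.0 * 132.5 / 341176458.33
= 36.51 MPa

36.51 MPa


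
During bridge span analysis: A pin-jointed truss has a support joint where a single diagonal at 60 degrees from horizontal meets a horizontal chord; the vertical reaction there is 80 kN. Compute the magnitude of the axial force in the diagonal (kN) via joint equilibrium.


At the joint, only the diagonal has a vertical component, so vertical equilibrium gives:
F * sin(60) = 80
F = 80 / sin(60)
= 80 / 0.866025
= 92.38 kN

92.38 kN


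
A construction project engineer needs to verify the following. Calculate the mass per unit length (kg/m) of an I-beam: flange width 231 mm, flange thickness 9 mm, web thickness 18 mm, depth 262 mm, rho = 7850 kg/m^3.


A_flanges = 2 * 231 * 9 = 4158 mm^2
A_web = (262 - 2 * 9) * 18 = 4392 mm^2
A_total = 4158 + 4392 = 8550 mm^2 = 0.008550 m^2
Weight = rho * A = 7850 * 0.008550 = 67.1175 kg/m

67.1175 kg/m


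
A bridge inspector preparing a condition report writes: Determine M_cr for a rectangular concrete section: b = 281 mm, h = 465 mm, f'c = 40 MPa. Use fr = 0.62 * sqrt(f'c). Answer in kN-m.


fr = 0.62 * sqrt(40) = 0.62 * 6.3246 = 3.9212 MPa
I = 281 * 465^3 / 12 = 2354419968.75 mm^4
y_t = 232.5 mm
M_cr = fr * I / y_t = 3.9212 * 2354419968.75 / 232.5 N-mm
= 39.7084 kN-m

39.7084 kN-m


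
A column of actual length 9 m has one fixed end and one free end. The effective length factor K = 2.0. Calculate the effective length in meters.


L_eff = K * L
= 2.0 * 9
= 18.0 m

18.0 m


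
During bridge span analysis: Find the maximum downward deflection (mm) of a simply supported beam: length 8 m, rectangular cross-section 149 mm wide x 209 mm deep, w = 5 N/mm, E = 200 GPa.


I = 149 * 209^3 / 12 = 113355835.08 mm^4
L = 8000.0 mm, w = 5 N/mm, E = 200000.0 MPa
delta = 5 * w * L^4 / (384 * E * I)
= 5 * 5 * 8000.0^4 / (384 * 200000.0 * 113355835.08)
= 11.7624 mm

11.7624 mm


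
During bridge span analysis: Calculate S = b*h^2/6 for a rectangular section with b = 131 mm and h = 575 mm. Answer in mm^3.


S = b * h^2 / 6
= 131 * 575^2 / 6
= 131 * 330625 / 6
= 7218645.83 mm^3

7218645.83 mm^3


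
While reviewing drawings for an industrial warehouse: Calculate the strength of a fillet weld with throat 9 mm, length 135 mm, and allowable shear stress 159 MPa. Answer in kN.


Strength = throat * length * allowable stress
= 9 * 135 * 159 N
= 193185 N
= 193.19 kN

193.19 kN


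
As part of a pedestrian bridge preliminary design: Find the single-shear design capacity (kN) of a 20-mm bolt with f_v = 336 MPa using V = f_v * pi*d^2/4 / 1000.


A = pi * d^2 / 4 = pi * 20^2 / 4 = 314.1593 mm^2
V = f_v * A / 1000 = 336 * 314.1593 / 1000
= 105.5575 kN

105.5575 kN


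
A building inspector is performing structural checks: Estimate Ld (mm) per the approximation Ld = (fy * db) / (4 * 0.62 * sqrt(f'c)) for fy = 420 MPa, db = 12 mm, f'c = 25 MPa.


Ld = (fy * db) / (4 * 0.62 * sqrt(f'c))
= (420 * 12) / (4 * 0.62 * sqrt(25))
= 5040 / 12.4
= 406.45 mm

406.45 mm


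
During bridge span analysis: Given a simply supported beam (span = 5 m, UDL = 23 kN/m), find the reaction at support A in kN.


Total load = w * L = 23 * 5 = 115 kN
By symmetry, each reaction R = total / 2 = 115 / 2 = 57.5 kN

57.5 kN


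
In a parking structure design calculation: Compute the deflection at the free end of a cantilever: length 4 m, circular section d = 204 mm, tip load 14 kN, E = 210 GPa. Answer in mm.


I = pi * d^4 / 64 = pi * 204^4 / 64 = 85014023.05 mm^4
L = 4000.0 mm, P = 14000.0 N, E = 210000.0 MPa
delta = P * L^3 / (3 * E * I)
= 14000.0 * 4000.0^3 / (3 * 210000.0 * 85014023.05)
= 16.7293 mm

16.7293 mm


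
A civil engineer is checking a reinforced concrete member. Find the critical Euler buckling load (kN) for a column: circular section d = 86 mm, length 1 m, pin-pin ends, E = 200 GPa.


I = pi * d^4 / 64 = 2685120.03 mm^4
L = 1000.0 mm
P_cr = pi^2 * E * I / L^2
= 9.8696 * 200000.0 * 2685120.03 / 1000.0^2
= 5300214.49 N = 5300.2145 kN

5300.2145 kN


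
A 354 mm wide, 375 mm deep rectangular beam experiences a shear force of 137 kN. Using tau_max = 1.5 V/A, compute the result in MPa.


A = b * h = 354 * 375 = 132750 mm^2
V = 137 kN = 137000.0 N
tau_max = 1.5 * V / A = 1.5 * 137000.0 / 132750
= 1.548 MPa

1.548 MPa


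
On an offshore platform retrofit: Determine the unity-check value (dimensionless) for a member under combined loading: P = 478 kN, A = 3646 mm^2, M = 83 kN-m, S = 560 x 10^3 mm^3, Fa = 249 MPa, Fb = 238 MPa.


f_a = P / A = 478000.0 / 3646 = 131.1026 MPa
f_b = M / S = 83000000.0 / 560000.0 = 148.2143 MPa
Ratio = f_a / Fa + f_b / Fb
= 131.1026 / 249 + 148.2143 / 238
= 1.1493 (dimensionless)

1.1493 (dimensionless)


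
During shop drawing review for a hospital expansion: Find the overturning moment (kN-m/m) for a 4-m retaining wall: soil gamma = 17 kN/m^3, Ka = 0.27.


Pa = 0.5 * Ka * gamma * H^2
= 0.5 * 0.27 * 17 * 4^2
= 36.72 kN/m
Arm = H / 3 = 4 / 3 = 1.3333 m
Mo = Pa * arm = Pa * H / 3 = 36.72 * 4 / 3 = 48.96 kN-m/m

48.96 kN-m/m


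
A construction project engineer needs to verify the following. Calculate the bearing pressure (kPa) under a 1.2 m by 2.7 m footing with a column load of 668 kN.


A = 1.2 * 2.7 = 3.24 m^2
q = P / A = 668 / 3.24
= 206.1728 kPa

206.1728 kPa


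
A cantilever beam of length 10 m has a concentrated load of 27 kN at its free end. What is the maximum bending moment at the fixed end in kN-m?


For a cantilever with a point load at the free end:
M_max = P * L = 27 * 10 = 270 kN-m

270 kN-m


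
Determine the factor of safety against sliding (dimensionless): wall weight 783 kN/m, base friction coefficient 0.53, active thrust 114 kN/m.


Resisting force = mu * W = 0.53 * 783 = 414.99 kN/m
FOS = Resisting / Driving = 414.99 / 114
= 3.6403 (dimensionless)

3.6403 (dimensionless)


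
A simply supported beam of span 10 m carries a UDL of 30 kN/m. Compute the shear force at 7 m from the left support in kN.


R_A = w * L / 2 = 30 * 10 / 2 = 150.0 kN
V(x) = R_A - w * x = 150.0 - 30 * 7
= -60.0 kN

-60.0 kN


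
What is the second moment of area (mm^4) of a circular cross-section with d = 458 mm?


r = d / 2 = 458 / 2 = 229.0 mm
I = pi * r^4 / 4 = pi * 229.0^4 / 4
= 2159890880.21 mm^4

2159890880.21 mm^4


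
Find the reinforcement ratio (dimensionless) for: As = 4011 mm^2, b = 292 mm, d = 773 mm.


rho = As / (b * d)
= 4011 / (292 * 773)
= 4011 / 225716
= 0.01777 (dimensionless)

0.01777 (dimensionless)


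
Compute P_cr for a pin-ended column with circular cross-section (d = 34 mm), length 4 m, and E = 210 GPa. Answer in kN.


I = pi * d^4 / 64 = 65597.24 mm^4
L = 4000.0 mm
P_cr = pi^2 * E * I / L^2
= 9.8696 * 210000.0 * 65597.24 / 4000.0^2
= 8497.37 N = 8.4974 kN

8.4974 kN


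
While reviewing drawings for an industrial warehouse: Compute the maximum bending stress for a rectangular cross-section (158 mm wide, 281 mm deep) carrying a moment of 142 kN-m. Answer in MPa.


I = b * h^3 / 12 = 158 * 281^3 / 12 = 292142539.83 mm^4
y = h / 2 = 281 / 2 = 140.5 mm
M = 142 kN-m = 142000000.0 N-mm
sigma = M * y / I = 142000000.0 * 140.5 / 292142539.83
= 68.29 MPa

68.29 MPa


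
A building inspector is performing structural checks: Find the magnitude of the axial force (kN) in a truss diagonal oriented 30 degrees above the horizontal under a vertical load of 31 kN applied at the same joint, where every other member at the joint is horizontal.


At the joint, only the diagonal has a vertical component, so vertical equilibrium gives:
F * sin(30) = 31
F = 31 / sin(30)
= 31 / 0.5
= 62.0 kN

62.0 kN


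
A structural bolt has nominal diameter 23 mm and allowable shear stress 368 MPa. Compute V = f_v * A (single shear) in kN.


A = pi * d^2 / 4 = pi * 23^2 / 4 = 415.4756 mm^2
V = f_v * A / 1000 = 368 * 415.4756 / 1000
= 152.895 kN

152.895 kN


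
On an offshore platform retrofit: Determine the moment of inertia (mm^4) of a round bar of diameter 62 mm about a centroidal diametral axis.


r = d / 2 = 62 / 2 = 31.0 mm
I = pi * r^4 / 4 = pi * 31.0^4 / 4
= 725331.7 mm^4

725331.7 mm^4


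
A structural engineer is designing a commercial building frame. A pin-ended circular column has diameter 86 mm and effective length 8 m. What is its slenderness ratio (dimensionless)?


Radius of gyration r = d / 4 = 86 / 4 = 21.5 mm
L_eff = 8000.0 mm
Slenderness ratio = L / r = 8000.0 / 21.5 = 372.09 (dimensionless)

372.09 (dimensionless)


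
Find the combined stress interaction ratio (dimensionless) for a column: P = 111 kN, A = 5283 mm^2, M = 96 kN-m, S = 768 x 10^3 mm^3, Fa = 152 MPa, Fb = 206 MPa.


f_a = P / A = 111000.0 / 5283 = 21.0108 MPa
f_b = M / S = 96000000.0 / 768000.0 = 125.0 MPa
Ratio = f_a / Fa + f_b / Fb
= 21.0108 / 152 + 125.0 / 206
= 0.745 (dimensionless)

0.745 (dimensionless)


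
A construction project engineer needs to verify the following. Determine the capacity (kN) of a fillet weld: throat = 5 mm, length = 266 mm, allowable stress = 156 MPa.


Strength = throat * length * allowable stress
= 5 * 266 * 156 N
= 207480 N
= 207.48 kN

207.48 kN


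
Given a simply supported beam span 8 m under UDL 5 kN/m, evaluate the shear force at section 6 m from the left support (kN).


R_A = w * L / 2 = 5 * 8 / 2 = 20.0 kN
V(x) = R_A - w * x = 20.0 - 5 * 6
= -10.0 kN

-10.0 kN


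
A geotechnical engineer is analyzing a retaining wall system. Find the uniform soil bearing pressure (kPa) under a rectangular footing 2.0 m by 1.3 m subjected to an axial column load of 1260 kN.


A = 2.0 * 1.3 = 2.6 m^2
q = P / A = 1260 / 2.6
= 484.6154 kPa

484.6154 kPa


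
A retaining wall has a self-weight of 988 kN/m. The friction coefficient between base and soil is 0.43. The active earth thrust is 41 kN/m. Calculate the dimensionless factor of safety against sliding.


Resisting force = mu * W = 0.43 * 988 = 424.84 kN/m
FOS = Resisting / Driving = 424.84 / 41
= 10.362 (dimensionless)

10.362 (dimensionless)


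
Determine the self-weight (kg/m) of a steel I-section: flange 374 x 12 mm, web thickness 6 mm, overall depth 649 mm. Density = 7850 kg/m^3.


A_flanges = 2 * 374 * 12 = 8976 mm^2
A_web = (649 - 2 * 12) * 6 = 3750 mm^2
A_total = 8976 + 3750 = 12726 mm^2 = 0.012726 m^2
Weight = rho * A = 7850 * 0.012726 = 99.8991 kg/m

99.8991 kg/m


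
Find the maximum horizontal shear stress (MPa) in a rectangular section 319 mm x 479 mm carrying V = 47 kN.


A = b * h = 319 * 479 = 152801 mm^2
V = 47 kN = 47000.0 N
tau_max = 1.5 * V / A = 1.5 * 47000.0 / 152801
= 0.4614 MPa

0.4614 MPa


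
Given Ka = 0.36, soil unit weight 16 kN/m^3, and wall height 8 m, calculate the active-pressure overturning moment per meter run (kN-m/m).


Pa = 0.5 * Ka * gamma * H^2
= 0.5 * 0.36 * 16 * 8^2
= 184.32 kN/m
Arm = H / 3 = 8 / 3 = 2.6667 m
Mo = Pa * arm = Pa * H / 3 = 184.32 * 8 / 3 = 491.52 kN-m/m

491.52 kN-m/m


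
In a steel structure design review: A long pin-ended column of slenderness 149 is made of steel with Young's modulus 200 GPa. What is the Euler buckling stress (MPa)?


sigma_cr = pi^2 * E / lambda^2
= 9.8696 * 200000.0 / 149^2
= 9.8696 * 200000.0 / 22201
= 88.9113 MPa

88.9113 MPa


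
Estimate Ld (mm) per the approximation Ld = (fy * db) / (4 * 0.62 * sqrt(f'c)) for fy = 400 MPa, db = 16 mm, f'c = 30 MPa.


Ld = (fy * db) / (4 * 0.62 * sqrt(f'c))
= (400 * 16) / (4 * 0.62 * sqrt(30))
= 6400 / 13.5835
= 471.16 mm

471.16 mm


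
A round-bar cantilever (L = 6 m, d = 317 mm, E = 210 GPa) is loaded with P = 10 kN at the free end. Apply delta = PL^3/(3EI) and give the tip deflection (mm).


I = pi * d^4 / 64 = pi * 317^4 / 64 = 495686336.22 mm^4
L = 6000.0 mm, P = 10000.0 N, E = 210000.0 MPa
delta = P * L^3 / (3 * E * I)
= 10000.0 * 6000.0^3 / (3 * 210000.0 * 495686336.22)
= 6.9168 mm

6.9168 mm


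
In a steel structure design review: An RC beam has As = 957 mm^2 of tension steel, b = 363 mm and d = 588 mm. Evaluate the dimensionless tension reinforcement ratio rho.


rho = As / (b * d)
= 957 / (363 * 588)
= 957 / 213444
= 0.004484 (dimensionless)

0.004484 (dimensionless)


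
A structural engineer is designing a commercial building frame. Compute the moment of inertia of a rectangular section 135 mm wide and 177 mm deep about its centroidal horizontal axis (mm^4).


I = b * h^3 / 12
= 135 * 177^3 / 12
= 135 * 5545233 / 12
= 62383871.25 mm^4

62383871.25 mm^4


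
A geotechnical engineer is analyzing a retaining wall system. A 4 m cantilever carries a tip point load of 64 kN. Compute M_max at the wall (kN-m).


For a cantilever with a point load at the free end:
M_max = P * L = 64 * 4 = 256 kN-m

256 kN-m


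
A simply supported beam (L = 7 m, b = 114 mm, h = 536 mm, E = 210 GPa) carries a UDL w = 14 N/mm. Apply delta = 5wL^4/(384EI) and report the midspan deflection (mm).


I = 114 * 536^3 / 12 = 1462911232.0 mm^4
L = 7000.0 mm, w = 14 N/mm, E = 210000.0 MPa
delta = 5 * w * L^4 / (384 * E * I)
= 5 * 14 * 7000.0^4 / (384 * 210000.0 * 1462911232.0)
= 1.4247 mm

1.4247 mm


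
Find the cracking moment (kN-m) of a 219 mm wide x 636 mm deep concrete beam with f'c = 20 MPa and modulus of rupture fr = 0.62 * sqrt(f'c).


fr = 0.62 * sqrt(20) = 0.62 * 4.4721 = 2.7727 MPa
I = 219 * 636^3 / 12 = 4694985072.0 mm^4
y_t = 318.0 mm
M_cr = fr * I / y_t = 2.7727 * 4694985072.0 / 318.0 N-mm
= 40.9368 kN-m

40.9368 kN-m


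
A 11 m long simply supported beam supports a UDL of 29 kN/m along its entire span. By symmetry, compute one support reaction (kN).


Total load = w * L = 29 * 11 = 319 kN
By symmetry, each reaction R = total / 2 = 319 / 2 = 159.5 kN

159.5 kN


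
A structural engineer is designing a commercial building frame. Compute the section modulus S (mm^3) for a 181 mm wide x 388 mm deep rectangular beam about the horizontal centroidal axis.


S = b * h^2 / 6
= 181 * 388^2 / 6
= 181 * 150544 / 6
= 4541410.67 mm^3

4541410.67 mm^3


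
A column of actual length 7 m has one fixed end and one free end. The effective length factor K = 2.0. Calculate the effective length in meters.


L_eff = K * L
= 2.0 * 7
= 14.0 m

14.0 m


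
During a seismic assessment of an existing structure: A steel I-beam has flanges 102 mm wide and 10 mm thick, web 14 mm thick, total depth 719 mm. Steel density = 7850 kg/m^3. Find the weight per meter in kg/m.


A_flanges = 2 * 102 * 10 = 2040 mm^2
A_web = (719 - 2 * 10) * 14 = 9786 mm^2
A_total = 2040 + 9786 = 11826 mm^2 = 0.011826 m^2
Weight = rho * A = 7850 * 0.011826 = 92.8341 kg/m

92.8341 kg/m


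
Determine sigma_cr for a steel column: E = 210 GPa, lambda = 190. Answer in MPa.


sigma_cr = pi^2 * E / lambda^2
= 9.8696 * 210000.0 / 190^2
= 9.8696 * 210000.0 / 36100
= 57.4132 MPa

57.4132 MPa


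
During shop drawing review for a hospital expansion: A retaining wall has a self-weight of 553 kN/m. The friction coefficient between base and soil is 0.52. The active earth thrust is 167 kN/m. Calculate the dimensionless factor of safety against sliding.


Resisting force = mu * W = 0.52 * 553 = 287.56 kN/m
FOS = Resisting / Driving = 287.56 / 167
= 1.7219 (dimensionless)

1.7219 (dimensionless)


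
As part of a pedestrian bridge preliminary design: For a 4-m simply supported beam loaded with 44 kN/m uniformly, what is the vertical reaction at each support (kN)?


Total load = w * L = 44 * 4 = 176 kN
By symmetry, each reaction R = total / 2 = 176 / 2 = 88.0 kN

88.0 kN


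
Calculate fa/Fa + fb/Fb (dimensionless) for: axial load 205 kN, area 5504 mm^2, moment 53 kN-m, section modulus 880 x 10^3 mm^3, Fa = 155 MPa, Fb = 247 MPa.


f_a = P / A = 205000.0 / 5504 = 37.2456 MPa
f_b = M / S = 53000000.0 / 880000.0 = 60.2273 MPa
Ratio = f_a / Fa + f_b / Fb
= 37.2456 / 155 + 60.2273 / 247
= 0.4841 (dimensionless)

0.4841 (dimensionless)


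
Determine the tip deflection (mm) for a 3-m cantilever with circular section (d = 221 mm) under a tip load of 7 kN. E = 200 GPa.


I = pi * d^4 / 64 = pi * 221^4 / 64 = 117095173.24 mm^4
L = 3000.0 mm, P = 7000.0 N, E = 200000.0 MPa
delta = P * L^3 / (3 * E * I)
= 7000.0 * 3000.0^3 / (3 * 200000.0 * 117095173.24)
= 2.6901 mm

2.6901 mm


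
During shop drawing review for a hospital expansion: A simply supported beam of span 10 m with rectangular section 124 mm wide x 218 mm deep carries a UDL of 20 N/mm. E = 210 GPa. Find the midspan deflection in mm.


I = 124 * 218^3 / 12 = 107055730.67 mm^4
L = 10000.0 mm, w = 20 N/mm, E = 210000.0 MPa
delta = 5 * w * L^4 / (384 * E * I)
= 5 * 20 * 10000.0^4 / (384 * 210000.0 * 107055730.67)
= 115.8349 mm

115.8349 mm


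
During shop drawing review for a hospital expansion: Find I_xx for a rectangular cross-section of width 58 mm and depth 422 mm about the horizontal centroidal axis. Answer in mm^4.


I = b * h^3 / 12
= 58 * 422^3 / 12
= 58 * 75151448 / 12
= 363231998.67 mm^4

363231998.67 mm^4


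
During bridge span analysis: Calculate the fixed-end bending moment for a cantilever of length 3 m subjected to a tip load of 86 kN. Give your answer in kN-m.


For a cantilever with a point load at the free end:
M_max = P * L = 86 * 3 = 258 kN-m

258 kN-m


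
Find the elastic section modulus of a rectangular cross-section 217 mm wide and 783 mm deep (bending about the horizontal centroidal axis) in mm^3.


S = b * h^2 / 6
= 217 * 783^2 / 6
= 217 * 613089 / 6
= 22173385.5 mm^3

22173385.5 mm^3


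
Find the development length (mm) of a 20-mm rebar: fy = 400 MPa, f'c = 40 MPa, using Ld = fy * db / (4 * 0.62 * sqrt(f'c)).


Ld = (fy * db) / (4 * 0.62 * sqrt(f'c))
= (400 * 20) / (4 * 0.62 * sqrt(40))
= 8000 / 15.6849
= 510.04 mm

510.04 mm


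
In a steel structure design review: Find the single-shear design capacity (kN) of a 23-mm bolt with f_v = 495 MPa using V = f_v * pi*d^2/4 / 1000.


A = pi * d^2 / 4 = pi * 23^2 / 4 = 415.4756 mm^2
V = f_v * A / 1000 = 495 * 415.4756 / 1000
= 205.6604 kN

205.6604 kN


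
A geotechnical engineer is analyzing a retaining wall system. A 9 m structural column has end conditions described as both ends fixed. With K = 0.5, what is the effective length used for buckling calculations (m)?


L_eff = K * L
= 0.5 * 9
= 4.5 m

4.5 m


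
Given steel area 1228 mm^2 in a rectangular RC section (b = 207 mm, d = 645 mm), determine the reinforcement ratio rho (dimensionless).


rho = As / (b * d)
= 1228 / (207 * 645)
= 1228 / 133515
= 0.009197 (dimensionless)

0.009197 (dimensionless)


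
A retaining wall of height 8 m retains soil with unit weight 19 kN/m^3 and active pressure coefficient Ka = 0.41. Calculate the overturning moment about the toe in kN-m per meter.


Pa = 0.5 * Ka * gamma * H^2
= 0.5 * 0.41 * 19 * 8^2
= 249.28 kN/m
Arm = H / 3 = 8 / 3 = 2.6667 m
Mo = Pa * arm = Pa * H / 3 = 249.28 * 8 / 3 = 664.7467 kN-m/m

664.7467 kN-m/m


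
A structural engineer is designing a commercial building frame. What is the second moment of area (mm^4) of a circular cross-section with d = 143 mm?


r = d / 2 = 143 / 2 = 71.5 mm
I = pi * r^4 / 4 = pi * 71.5^4 / 4
= 20526459.59 mm^4

20526459.59 mm^4


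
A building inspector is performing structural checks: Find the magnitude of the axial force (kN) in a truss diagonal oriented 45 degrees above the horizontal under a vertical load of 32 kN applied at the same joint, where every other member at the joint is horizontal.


At the joint, only the diagonal has a vertical component, so vertical equilibrium gives:
F * sin(45) = 32
F = 32 / sin(45)
= 32 / 0.707107
= 45.25 kN

45.25 kN


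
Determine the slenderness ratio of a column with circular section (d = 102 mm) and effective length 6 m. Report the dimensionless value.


Radius of gyration r = d / 4 = 102 / 4 = 25.5 mm
L_eff = 6000.0 mm
Slenderness ratio = L / r = 6000.0 / 25.5 = 235.29 (dimensionless)

235.29 (dimensionless)


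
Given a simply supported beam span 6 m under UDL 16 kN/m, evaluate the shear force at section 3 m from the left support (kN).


R_A = w * L / 2 = 16 * 6 / 2 = 48.0 kN
V(x) = R_A - w * x = 48.0 - 16 * 3
= 0.0 kN

0.0 kN


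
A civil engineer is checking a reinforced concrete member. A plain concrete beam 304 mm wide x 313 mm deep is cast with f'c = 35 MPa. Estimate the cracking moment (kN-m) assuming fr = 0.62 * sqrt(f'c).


fr = 0.62 * sqrt(35) = 0.62 * 5.9161 = 3.668 MPa
I = 304 * 313^3 / 12 = 776828857.33 mm^4
y_t = 156.5 mm
M_cr = fr * I / y_t = 3.668 * 776828857.33 / 156.5 N-mm
= 18.2069 kN-m

18.2069 kN-m


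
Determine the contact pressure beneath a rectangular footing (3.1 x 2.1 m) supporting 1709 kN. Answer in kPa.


A = 3.1 * 2.1 = 6.51 m^2
q = P / A = 1709 / 6.51
= 262.5192 kPa

262.5192 kPa


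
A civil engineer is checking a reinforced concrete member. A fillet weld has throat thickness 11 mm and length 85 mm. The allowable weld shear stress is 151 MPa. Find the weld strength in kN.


Strength = throat * length * allowable stress
= 11 * 85 * 151 N
= 141185 N
= 141.19 kN

141.19 kN


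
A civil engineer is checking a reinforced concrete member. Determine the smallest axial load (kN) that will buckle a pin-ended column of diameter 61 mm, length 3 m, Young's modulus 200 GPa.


I = pi * d^4 / 64 = 679656.13 mm^4
L = 3000.0 mm
P_cr = pi^2 * E * I / L^2
= 9.8696 * 200000.0 * 679656.13 / 3000.0^2
= 149065.27 N = 149.0653 kN

149.0653 kN


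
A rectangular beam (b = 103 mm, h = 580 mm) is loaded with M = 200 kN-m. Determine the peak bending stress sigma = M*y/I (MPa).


I = b * h^3 / 12 = 103 * 580^3 / 12 = 1674711333.33 mm^4
y = h / 2 = 580 / 2 = 290.0 mm
M = 200 kN-m = 200000000.0 N-mm
sigma = M * y / I = 200000000.0 * 290.0 / 1674711333.33
= 34.63 MPa

34.63 MPa


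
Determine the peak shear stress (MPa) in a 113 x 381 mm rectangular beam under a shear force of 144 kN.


A = b * h = 113 * 381 = 43053 mm^2
V = 144 kN = 144000.0 N
tau_max = 1.5 * V / A = 1.5 * 144000.0 / 43053
= 5.0171 MPa

5.0171 MPa


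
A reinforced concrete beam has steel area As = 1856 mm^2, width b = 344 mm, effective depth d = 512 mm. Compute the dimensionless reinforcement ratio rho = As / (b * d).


rho = As / (b * d)
= 1856 / (344 * 512)
= 1856 / 176128
= 0.010538 (dimensionless)

0.010538 (dimensionless)


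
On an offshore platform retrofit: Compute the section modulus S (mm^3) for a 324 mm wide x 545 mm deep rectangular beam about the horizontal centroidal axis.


S = b * h^2 / 6
= 324 * 545^2 / 6
= 324 * 297025 / 6
= 16039350.0 mm^3

16039350.0 mm^3


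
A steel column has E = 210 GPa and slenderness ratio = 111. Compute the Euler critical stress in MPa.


sigma_cr = pi^2 * E / lambda^2
= 9.8696 * 210000.0 / 111^2
= 9.8696 * 210000.0 / 12321
= 168.2182 MPa

168.2182 MPa


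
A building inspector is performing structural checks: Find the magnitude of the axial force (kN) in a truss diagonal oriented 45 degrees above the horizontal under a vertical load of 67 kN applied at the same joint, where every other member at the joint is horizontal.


At the joint, only the diagonal has a vertical component, so vertical equilibrium gives:
F * sin(45) = 67
F = 67 / sin(45)
= 67 / 0.707107
= 94.75 kN

94.75 kN


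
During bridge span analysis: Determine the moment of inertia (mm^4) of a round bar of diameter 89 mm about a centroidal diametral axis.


r = d / 2 = 89 / 2 = 44.5 mm
I = pi * r^4 / 4 = pi * 44.5^4 / 4
= 3079852.55 mm^4

3079852.55 mm^4


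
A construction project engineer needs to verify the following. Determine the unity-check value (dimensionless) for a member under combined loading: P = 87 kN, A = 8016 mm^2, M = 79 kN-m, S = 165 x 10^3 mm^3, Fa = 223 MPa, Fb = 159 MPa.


f_a = P / A = 87000.0 / 8016 = 10.8533 MPa
f_b = M / S = 79000000.0 / 165000.0 = 478.7879 MPa
Ratio = f_a / Fa + f_b / Fb
= 10.8533 / 223 + 478.7879 / 159
= 3.0599 (dimensionless)

3.0599 (dimensionless)


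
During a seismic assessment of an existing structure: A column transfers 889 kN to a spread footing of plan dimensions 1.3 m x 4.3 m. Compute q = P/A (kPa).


A = 1.3 * 4.3 = 5.59 m^2
q = P / A = 889 / 5.59
= 159.034 kPa

159.034 kPa


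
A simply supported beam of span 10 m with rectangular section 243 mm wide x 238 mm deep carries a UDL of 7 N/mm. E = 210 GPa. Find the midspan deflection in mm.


I = 243 * 238^3 / 12 = 272995758.0 mm^4
L = 10000.0 mm, w = 7 N/mm, E = 210000.0 MPa
delta = 5 * w * L^4 / (384 * E * I)
= 5 * 7 * 10000.0^4 / (384 * 210000.0 * 272995758.0)
= 15.8987 mm

15.8987 mm


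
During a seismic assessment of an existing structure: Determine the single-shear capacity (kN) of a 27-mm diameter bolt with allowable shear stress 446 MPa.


A = pi * d^2 / 4 = pi * 27^2 / 4 = 572.5553 mm^2
V = f_v * A / 1000 = 446 * 572.5553 / 1000
= 255.3596 kN

255.3596 kN


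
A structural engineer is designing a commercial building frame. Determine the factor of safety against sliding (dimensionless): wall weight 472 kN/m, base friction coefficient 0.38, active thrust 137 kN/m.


Resisting force = mu * W = 0.38 * 472 = 179.36 kN/m
FOS = Resisting / Driving = 179.36 / 137
= 1.3092 (dimensionless)

1.3092 (dimensionless)


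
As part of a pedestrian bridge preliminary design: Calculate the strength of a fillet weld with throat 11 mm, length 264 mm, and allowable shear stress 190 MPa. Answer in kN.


Strength = throat * length * allowable stress
= 11 * 264 * 190 N
= 551760 N
= 551.76 kN

551.76 kN


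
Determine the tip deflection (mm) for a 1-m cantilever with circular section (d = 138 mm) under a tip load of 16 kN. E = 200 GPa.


I = pi * d^4 / 64 = pi * 138^4 / 64 = 17802715.2 mm^4
L = 1000.0 mm, P = 16000.0 N, E = 200000.0 MPa
delta = P * L^3 / (3 * E * I)
= 16000.0 * 1000.0^3 / (3 * 200000.0 * 17802715.2)
= 1.4979 mm

1.4979 mm


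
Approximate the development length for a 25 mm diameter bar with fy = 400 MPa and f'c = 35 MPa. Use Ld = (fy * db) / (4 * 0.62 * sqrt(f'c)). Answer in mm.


Ld = (fy * db) / (4 * 0.62 * sqrt(f'c))
= (400 * 25) / (4 * 0.62 * sqrt(35))
= 10000 / 14.6719
= 681.58 mm

681.58 mm


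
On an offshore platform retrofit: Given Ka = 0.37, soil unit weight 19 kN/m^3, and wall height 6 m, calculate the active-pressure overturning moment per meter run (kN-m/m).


Pa = 0.5 * Ka * gamma * H^2
= 0.5 * 0.37 * 19 * 6^2
= 126.54 kN/m
Arm = H / 3 = 6 / 3 = 2.0 m
Mo = Pa * arm = Pa * H / 3 = 126.54 * 6 / 3 = 253.08 kN-m/m

253.08 kN-m/m


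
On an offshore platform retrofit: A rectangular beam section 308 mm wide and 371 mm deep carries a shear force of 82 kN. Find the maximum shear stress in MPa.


A = b * h = 308 * 371 = 114268 mm^2
V = 82 kN = 82000.0 N
tau_max = 1.5 * V / A = 1.5 * 82000.0 / 114268
= 1.0764 MPa

1.0764 MPa


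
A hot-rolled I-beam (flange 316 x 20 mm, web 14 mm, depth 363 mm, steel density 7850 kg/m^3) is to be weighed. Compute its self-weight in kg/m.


A_flanges = 2 * 316 * 20 = 12640 mm^2
A_web = (363 - 2 * 20) * 14 = 4522 mm^2
A_total = 12640 + 4522 = 17162 mm^2 = 0.017162 m^2
Weight = rho * A = 7850 * 0.017162 = 134.7217 kg/m

134.7217 kg/m


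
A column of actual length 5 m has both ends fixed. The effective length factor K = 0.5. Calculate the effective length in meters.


L_eff = K * L
= 0.5 * 5
= 2.5 m

2.5 m


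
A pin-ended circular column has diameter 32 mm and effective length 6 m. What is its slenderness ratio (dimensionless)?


Radius of gyration r = d / 4 = 32 / 4 = 8.0 mm
L_eff = 6000.0 mm
Slenderness ratio = L / r = 6000.0 / 8.0 = 750.0 (dimensionless)

750.0 (dimensionless)


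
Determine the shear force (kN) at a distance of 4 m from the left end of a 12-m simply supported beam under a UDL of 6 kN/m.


R_A = w * L / 2 = 6 * 12 / 2 = 36.0 kN
V(x) = R_A - w * x = 36.0 - 6 * 4
= 12.0 kN

12.0 kN


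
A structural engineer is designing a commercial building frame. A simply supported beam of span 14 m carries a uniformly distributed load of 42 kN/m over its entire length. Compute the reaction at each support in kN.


Total load = w * L = 42 * 14 = 588 kN
By symmetry, each reaction R = total / 2 = 588 / 2 = 294.0 kN

294.0 kN


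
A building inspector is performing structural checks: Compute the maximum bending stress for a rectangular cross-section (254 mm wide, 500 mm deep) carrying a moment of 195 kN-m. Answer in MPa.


I = b * h^3 / 12 = 254 * 500^3 / 12 = 2645833333.33 mm^4
y = h / 2 = 500 / 2 = 250.0 mm
M = 195 kN-m = 195000000.0 N-mm
sigma = M * y / I = 195000000.0 * 250.0 / 2645833333.33
= 18.43 MPa

18.43 MPa


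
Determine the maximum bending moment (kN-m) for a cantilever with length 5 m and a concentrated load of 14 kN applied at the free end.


For a cantilever with a point load at the free end:
M_max = P * L = 14 * 5 = 70 kN-m

70 kN-m


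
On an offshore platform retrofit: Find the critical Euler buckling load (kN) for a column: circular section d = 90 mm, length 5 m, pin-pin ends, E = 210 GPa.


I = pi * d^4 / 64 = 3220623.34 mm^4
L = 5000.0 mm
P_cr = pi^2 * E * I / L^2
= 9.8696 * 210000.0 * 3220623.34 / 5000.0^2
= 267004.74 N = 267.0047 kN

267.0047 kN


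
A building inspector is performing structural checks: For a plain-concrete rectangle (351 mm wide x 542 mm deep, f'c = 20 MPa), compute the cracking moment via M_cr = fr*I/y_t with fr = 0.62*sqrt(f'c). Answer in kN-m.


fr = 0.62 * sqrt(20) = 0.62 * 4.4721 = 2.7727 MPa
I = 351 * 542^3 / 12 = 4657187574.0 mm^4
y_t = 271.0 mm
M_cr = fr * I / y_t = 2.7727 * 4657187574.0 / 271.0 N-mm
= 47.6498 kN-m

47.6498 kN-m


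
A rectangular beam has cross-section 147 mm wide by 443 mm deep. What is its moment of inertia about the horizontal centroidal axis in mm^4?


I = b * h^3 / 12
= 147 * 443^3 / 12
= 147 * 86938307 / 12
= 1064994260.75 mm^4

1064994260.75 mm^4


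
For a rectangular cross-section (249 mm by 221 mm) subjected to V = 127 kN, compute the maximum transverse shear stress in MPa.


A = b * h = 249 * 221 = 55029 mm^2
V = 127 kN = 127000.0 N
tau_max = 1.5 * V / A = 1.5 * 127000.0 / 55029
= 3.4618 MPa

3.4618 MPa


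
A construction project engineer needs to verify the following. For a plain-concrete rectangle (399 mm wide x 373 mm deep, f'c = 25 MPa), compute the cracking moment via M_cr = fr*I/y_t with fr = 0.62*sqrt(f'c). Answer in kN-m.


fr = 0.62 * sqrt(25) = 0.62 * 5.0 = 3.1 MPa
I = 399 * 373^3 / 12 = 1725512640.25 mm^4
y_t = 186.5 mm
M_cr = fr * I / y_t = 3.1 * 1725512640.25 / 186.5 N-mm
= 28.6814 kN-m

28.6814 kN-m


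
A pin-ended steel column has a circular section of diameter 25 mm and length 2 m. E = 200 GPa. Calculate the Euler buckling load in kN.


I = pi * d^4 / 64 = 19174.76 mm^4
L = 2000.0 mm
P_cr = pi^2 * E * I / L^2
= 9.8696 * 200000.0 * 19174.76 / 2000.0^2
= 9462.36 N = 9.4624 kN

9.4624 kN


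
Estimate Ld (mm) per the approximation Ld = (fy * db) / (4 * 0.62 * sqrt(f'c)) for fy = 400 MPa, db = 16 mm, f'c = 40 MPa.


Ld = (fy * db) / (4 * 0.62 * sqrt(f'c))
= (400 * 16) / (4 * 0.62 * sqrt(40))
= 6400 / 15.6849
= 408.04 mm

408.04 mm


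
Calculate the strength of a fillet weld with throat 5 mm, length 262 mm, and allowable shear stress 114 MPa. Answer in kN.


Strength = throat * length * allowable stress
= 5 * 262 * 114 N
= 149340 N
= 149.34 kN

149.34 kN


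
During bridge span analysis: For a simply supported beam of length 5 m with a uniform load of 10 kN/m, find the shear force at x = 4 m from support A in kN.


R_A = w * L / 2 = 10 * 5 / 2 = 25.0 kN
V(x) = R_A - w * x = 25.0 - 10 * 4
= -15.0 kN

-15.0 kN


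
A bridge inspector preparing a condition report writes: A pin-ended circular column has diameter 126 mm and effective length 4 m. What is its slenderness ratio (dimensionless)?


Radius of gyration r = d / 4 = 126 / 4 = 31.5 mm
L_eff = 4000.0 mm
Slenderness ratio = L / r = 4000.0 / 31.5 = 126.98 (dimensionless)

126.98 (dimensionless)


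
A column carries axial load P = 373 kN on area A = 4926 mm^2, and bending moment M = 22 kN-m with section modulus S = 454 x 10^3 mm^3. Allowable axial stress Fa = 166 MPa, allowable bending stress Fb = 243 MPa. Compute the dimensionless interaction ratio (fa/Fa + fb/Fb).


f_a = P / A = 373000.0 / 4926 = 75.7207 MPa
f_b = M / S = 22000000.0 / 454000.0 = 48.4581 MPa
Ratio = f_a / Fa + f_b / Fb
= 75.7207 / 166 + 48.4581 / 243
= 0.6556 (dimensionless)

0.6556 (dimensionless)


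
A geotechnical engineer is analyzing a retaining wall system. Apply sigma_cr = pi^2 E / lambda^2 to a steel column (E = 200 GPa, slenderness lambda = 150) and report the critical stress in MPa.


sigma_cr = pi^2 * E / lambda^2
= 9.8696 * 200000.0 / 150^2
= 9.8696 * 200000.0 / 22500
= 87.7298 MPa

87.7298 MPa


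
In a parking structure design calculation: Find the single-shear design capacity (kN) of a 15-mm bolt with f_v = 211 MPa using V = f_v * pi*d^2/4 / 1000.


A = pi * d^2 / 4 = pi * 15^2 / 4 = 176.7146 mm^2
V = f_v * A / 1000 = 211 * 176.7146 / 1000
= 37.2868 kN

37.2868 kN


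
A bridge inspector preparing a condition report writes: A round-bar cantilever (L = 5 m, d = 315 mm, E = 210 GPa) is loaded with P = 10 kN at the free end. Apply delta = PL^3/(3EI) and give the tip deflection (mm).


I = pi * d^4 / 64 = pi * 315^4 / 64 = 483294790.53 mm^4
L = 5000.0 mm, P = 10000.0 N, E = 210000.0 MPa
delta = P * L^3 / (3 * E * I)
= 10000.0 * 5000.0^3 / (3 * 210000.0 * 483294790.53)
= 4.1054 mm

4.1054 mm


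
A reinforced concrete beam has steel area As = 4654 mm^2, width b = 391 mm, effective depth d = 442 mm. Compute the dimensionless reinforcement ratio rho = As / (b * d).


rho = As / (b * d)
= 4654 / (391 * 442)
= 4654 / 172822
= 0.026929 (dimensionless)

0.026929 (dimensionless)


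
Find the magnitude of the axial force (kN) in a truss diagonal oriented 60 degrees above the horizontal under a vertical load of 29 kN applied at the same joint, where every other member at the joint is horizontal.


At the joint, only the diagonal has a vertical component, so vertical equilibrium gives:
F * sin(60) = 29
F = 29 / sin(60)
= 29 / 0.866025
= 33.49 kN

33.49 kN


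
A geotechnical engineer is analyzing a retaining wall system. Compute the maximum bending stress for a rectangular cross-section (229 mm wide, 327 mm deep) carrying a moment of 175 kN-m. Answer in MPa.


I = b * h^3 / 12 = 229 * 327^3 / 12 = 667263692.25 mm^4
y = h / 2 = 327 / 2 = 163.5 mm
M = 175 kN-m = 175000000.0 N-mm
sigma = M * y / I = 175000000.0 * 163.5 / 667263692.25
= 42.88 MPa

42.88 MPa


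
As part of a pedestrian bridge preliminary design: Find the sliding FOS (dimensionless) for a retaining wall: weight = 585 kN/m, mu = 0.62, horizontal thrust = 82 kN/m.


Resisting force = mu * W = 0.62 * 585 = 362.7 kN/m
FOS = Resisting / Driving = 362.7 / 82
= 4.4232 (dimensionless)

4.4232 (dimensionless)


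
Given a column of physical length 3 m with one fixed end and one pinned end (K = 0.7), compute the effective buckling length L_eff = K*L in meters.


L_eff = K * L
= 0.7 * 3
= 2.1 m

2.1 m


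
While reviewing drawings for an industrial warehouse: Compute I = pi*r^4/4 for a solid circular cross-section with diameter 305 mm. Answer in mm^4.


r = d / 2 = 305 / 2 = 152.5 mm
I = pi * r^4 / 4 = pi * 152.5^4 / 4
= 424785081.72 mm^4

424785081.72 mm^4


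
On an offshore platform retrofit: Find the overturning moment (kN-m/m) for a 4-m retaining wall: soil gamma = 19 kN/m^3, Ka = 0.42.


Pa = 0.5 * Ka * gamma * H^2
= 0.5 * 0.42 * 19 * 4^2
= 63.84 kN/m
Arm = H / 3 = 4 / 3 = 1.3333 m
Mo = Pa * arm = Pa * H / 3 = 63.84 * 4 / 3 = 85.12 kN-m/m

85.12 kN-m/m


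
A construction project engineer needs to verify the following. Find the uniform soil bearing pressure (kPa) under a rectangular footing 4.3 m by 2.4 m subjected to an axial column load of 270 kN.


A = 4.3 * 2.4 = 10.32 m^2
q = P / A = 270 / 10.32
= 26.1628 kPa

26.1628 kPa


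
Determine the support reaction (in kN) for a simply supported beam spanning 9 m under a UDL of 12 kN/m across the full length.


Total load = w * L = 12 * 9 = 108 kN
By symmetry, each reaction R = total / 2 = 108 / 2 = 54.0 kN

54.0 kN


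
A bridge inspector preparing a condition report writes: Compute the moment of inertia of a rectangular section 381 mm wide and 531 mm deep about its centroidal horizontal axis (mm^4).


I = b * h^3 / 12
= 381 * 531^3 / 12
= 381 * 149721291 / 12
= 4753650989.25 mm^4

4753650989.25 mm^4


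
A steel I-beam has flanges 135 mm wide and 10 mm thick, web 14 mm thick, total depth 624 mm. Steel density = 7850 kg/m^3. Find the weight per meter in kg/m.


A_flanges = 2 * 135 * 10 = 2700 mm^2
A_web = (624 - 2 * 10) * 14 = 8456 mm^2
A_total = 2700 + 8456 = 11156 mm^2 = 0.011156 m^2
Weight = rho * A = 7850 * 0.011156 = 87.5746 kg/m

87.5746 kg/m


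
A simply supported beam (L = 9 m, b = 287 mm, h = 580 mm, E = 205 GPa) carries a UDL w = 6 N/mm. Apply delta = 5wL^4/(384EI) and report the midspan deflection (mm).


I = 287 * 580^3 / 12 = 4666428666.67 mm^4
L = 9000.0 mm, w = 6 N/mm, E = 205000.0 MPa
delta = 5 * w * L^4 / (384 * E * I)
= 5 * 6 * 9000.0^4 / (384 * 205000.0 * 4666428666.67)
= 0.5358 mm

0.5358 mm


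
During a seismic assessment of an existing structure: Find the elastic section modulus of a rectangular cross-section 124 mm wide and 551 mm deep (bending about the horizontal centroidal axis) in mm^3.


S = b * h^2 / 6
= 124 * 551^2 / 6
= 124 * 303601 / 6
= 6274420.67 mm^3

6274420.67 mm^3


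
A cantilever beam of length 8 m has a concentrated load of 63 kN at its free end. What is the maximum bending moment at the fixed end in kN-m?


For a cantilever with a point load at the free end:
M_max = P * L = 63 * 8 = 504 kN-m

504 kN-m


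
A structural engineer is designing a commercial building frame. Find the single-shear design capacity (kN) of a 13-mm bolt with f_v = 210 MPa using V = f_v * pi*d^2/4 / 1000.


A = pi * d^2 / 4 = pi * 13^2 / 4 = 132.7323 mm^2
V = f_v * A / 1000 = 210 * 132.7323 / 1000
= 27.8738 kN

27.8738 kN


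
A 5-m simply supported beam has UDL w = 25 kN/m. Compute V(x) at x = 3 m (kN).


R_A = w * L / 2 = 25 * 5 / 2 = 62.5 kN
V(x) = R_A - w * x = 62.5 - 25 * 3
= -12.5 kN

-12.5 kN


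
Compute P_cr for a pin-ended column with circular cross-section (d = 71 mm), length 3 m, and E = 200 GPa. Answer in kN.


I = pi * d^4 / 64 = 1247392.97 mm^4
L = 3000.0 mm
P_cr = pi^2 * E * I / L^2
= 9.8696 * 200000.0 * 1247392.97 / 3000.0^2
= 273583.89 N = 273.5839 kN

273.5839 kN


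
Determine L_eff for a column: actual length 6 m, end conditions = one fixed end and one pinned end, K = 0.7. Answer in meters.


L_eff = K * L
= 0.7 * 6
= 4.2 m

4.2 m


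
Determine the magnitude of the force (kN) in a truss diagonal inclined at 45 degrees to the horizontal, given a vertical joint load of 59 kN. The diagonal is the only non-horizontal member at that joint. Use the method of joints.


At the joint, only the diagonal has a vertical component, so vertical equilibrium gives:
F * sin(45) = 59
F = 59 / sin(45)
= 59 / 0.707107
= 83.44 kN

83.44 kN


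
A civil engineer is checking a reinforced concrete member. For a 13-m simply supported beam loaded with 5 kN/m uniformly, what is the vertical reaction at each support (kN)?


Total load = w * L = 5 * 13 = 65 kN
By symmetry, each reaction R = total / 2 = 65 / 2 = 32.5 kN

32.5 kN


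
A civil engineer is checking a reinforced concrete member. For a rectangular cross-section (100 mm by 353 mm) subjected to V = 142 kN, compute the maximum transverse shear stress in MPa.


A = b * h = 100 * 353 = 35300 mm^2
V = 142 kN = 142000.0 N
tau_max = 1.5 * V / A = 1.5 * 142000.0 / 35300
= 6.034 MPa

6.034 MPa
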